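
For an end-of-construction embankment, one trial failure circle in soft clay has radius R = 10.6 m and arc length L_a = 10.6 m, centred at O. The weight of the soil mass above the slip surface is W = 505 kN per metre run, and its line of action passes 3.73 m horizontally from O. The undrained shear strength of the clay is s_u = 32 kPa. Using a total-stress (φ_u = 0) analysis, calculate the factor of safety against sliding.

Taking moments about the centre O, the resisting moment is provided by the undrained shear strength acting along the arc:
M_R = s_u·L_a·R = 32·10.60·10.6 = 3595.5 kN·m/m
M_D = W·d = 505·3.73 = 1883.7 kN·m/m
FS = M_R / M_D = 3595.5 / 1883.7 = 1.909

FS = 1.91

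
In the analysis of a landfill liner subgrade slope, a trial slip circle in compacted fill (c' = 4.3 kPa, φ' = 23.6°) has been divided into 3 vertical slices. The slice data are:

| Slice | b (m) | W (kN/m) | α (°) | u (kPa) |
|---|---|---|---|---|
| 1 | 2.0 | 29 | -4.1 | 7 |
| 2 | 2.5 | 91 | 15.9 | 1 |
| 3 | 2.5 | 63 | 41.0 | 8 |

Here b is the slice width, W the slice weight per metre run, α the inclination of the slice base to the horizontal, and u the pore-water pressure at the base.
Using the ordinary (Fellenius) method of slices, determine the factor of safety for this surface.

FS = 1.35

Ordinary method of slices: FS = Σ[c'·Δl_i + (W_i cosα_i − u_i·Δl_i)·tanφ'] / Σ W_i sinα_i, with Δl_i = b_i / cosα_i.
Slice 1: Δl = 2.0/cos(-4.1°) = 2.005 m; N'_1 = 29·cos(-4.1°) − 7·2.005 = 14.9; c'Δl = 8.62; W sinα = -2.1
Slice 2: Δl = 2.5/cos15.9° = 2.599 m; N'_2 = 91·cos15.9° − 1·2.599 = 84.9; c'Δl = 11.18; W sinα = 24.9
Slice 3: Δl = 2.5/cos41.0° = 3.313 m; N'_3 = 63·cos41.0° − 8·3.313 = 21.0; c'Δl = 14.24; W sinα = 41.3
Σc'Δl = 34.0 kN/m; ΣN' = 120.9 kN/m; ΣW sinα = 64.2 kN/m
Resisting = 34.0 + 120.9·tan23.6° = 34.0 + 52.8 = 86.8 kN/m
FS = 86.8 / 64.2 = 1.353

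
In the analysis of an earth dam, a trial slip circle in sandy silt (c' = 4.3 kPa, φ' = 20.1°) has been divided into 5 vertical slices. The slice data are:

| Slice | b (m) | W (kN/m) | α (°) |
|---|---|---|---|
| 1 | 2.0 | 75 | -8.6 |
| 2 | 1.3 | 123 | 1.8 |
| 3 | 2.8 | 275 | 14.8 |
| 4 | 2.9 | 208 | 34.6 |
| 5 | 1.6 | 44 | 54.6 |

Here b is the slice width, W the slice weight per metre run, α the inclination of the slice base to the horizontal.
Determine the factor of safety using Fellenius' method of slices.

FS = 1.36

Ordinary method of slices: FS = Σ[c'·Δl_i + (W_i cosα_i)·tanφ'] / Σ W_i sinα_i, with Δl_i = b_i / cosα_i.
Slice 1: Δl = 2.0/cos(-8.6°) = 2.023 m; N'_1 = 75·cos(-8.6°) = 74.2; c'Δl = 8.70; W sinα = -11.2
Slice 2: Δl = 1.3/cos1.8° = 1.301 m; N'_2 = 123·cos1.8° = 122.9; c'Δl = 5.59; W sinα = 3.9
Slice 3: Δl = 2.8/cos14.8° = 2.896 m; N'_3 = 275·cos14.8° = 265.9; c'Δl = 12.45; W sinα = 70.2
Slice 4: Δl = 2.9/cos34.6° = 3.523 m; N'_4 = 208·cos34.6° = 171.2; c'Δl = 15.15; W sinα = 118.1
Slice 5: Δl = 1.6/cos54.6° = 2.762 m; N'_5 = 44·cos54.6° = 25.5; c'Δl = 11.88; W sinα = 35.9
Σc'Δl = 53.8 kN/m; ΣN' = 659.7 kN/m; ΣW sinα = 216.9 kN/m
Resisting = 53.8 + 659.7·tan20.1° = 53.8 + 241.4 = 295.2 kN/m
FS = 295.2 / 216.9 = 1.361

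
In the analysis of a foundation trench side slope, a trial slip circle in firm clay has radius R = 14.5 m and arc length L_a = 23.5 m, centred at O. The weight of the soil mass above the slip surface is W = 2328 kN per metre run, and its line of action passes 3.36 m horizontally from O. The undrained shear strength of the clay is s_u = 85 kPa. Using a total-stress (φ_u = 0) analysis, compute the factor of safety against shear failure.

FS = 3.70

Taking moments about the centre O, the resisting moment is provided by the undrained shear strength acting along the arc:
M_R = s_u·L_a·R = 85·23.50·14.5 = 28963.8 kN·m/m
M_D = W·d = 2328·3.36 = 7822.1 kN·m/m
FS = M_R / M_D = 28963.8 / 7822.1 = 3.703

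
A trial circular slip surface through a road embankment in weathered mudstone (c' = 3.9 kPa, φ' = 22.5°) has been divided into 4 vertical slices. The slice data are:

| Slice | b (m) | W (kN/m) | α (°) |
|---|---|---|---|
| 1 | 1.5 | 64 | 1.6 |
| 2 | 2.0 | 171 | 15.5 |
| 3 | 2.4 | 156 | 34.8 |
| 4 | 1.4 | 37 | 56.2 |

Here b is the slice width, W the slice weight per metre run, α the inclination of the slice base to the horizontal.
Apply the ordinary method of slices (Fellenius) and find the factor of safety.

FS = 1.14

Ordinary method of slices: FS = Σ[c'·Δl_i + (W_i cosα_i)·tanφ'] / Σ W_i sinα_i, with Δl_i = b_i / cosα_i.
Slice 1: Δl = 1.5/cos1.6° = 1.501 m; N'_1 = 64·cos1.6° = 64.0; c'Δl = 5.85; W sinα = 1.8
Slice 2: Δl = 2.0/cos15.5° = 2.075 m; N'_2 = 171·cos15.5° = 164.8; c'Δl = 8.09; W sinα = 45.7
Slice 3: Δl = 2.4/cos34.8° = 2.923 m; N'_3 = 156·cos34.8° = 128.1; c'Δl = 11.40; W sinα = 89.0
Slice 4: Δl = 1.4/cos56.2° = 2.517 m; N'_4 = 37·cos56.2° = 20.6; c'Δl = 9.81; W sinα = 30.7
Σc'Δl = 35.2 kN/m; ΣN' = 377.4 kN/m; ΣW sinα = 167.3 kN/m
Resisting = 35.2 + 377.4·tan22.5° = 35.2 + 156.3 = 191.5 kN/m
FS = 191.5 / 167.3 = 1.145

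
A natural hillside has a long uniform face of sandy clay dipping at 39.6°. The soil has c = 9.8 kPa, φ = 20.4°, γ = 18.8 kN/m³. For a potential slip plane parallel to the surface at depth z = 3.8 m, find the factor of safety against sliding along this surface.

FS = 0.73

For an infinite slope with a slip plane parallel to the surface (no pore pressure): FS = [c + γz cos²β tanφ] / [γz sinβ cosβ].
γz = 18.8·3.8 = 71.44 kN/m²
Numerator = 9.8 + 71.44·cos²39.6°·tan20.4° = 9.8 + 71.44·0.5937·0.3719 = 25.573 kPa
Denominator = 71.44·sin39.6°·cos39.6° = 71.44·0.6374·0.7705 = 35.087 kPa
FS = 25.573 / 35.087 = 0.729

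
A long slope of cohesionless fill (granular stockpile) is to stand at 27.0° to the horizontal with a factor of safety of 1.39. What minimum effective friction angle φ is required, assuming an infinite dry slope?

FS = tanφ/tanβ ⇒ tanφ = FS · tanβ = 1.39 · tan27.0° = 0.7082
φ = arctan(0.7082) = 35.31°

φ = 35.3°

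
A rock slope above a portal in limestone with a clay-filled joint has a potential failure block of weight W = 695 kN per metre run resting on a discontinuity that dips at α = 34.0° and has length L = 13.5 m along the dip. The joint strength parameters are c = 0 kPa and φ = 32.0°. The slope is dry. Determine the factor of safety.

FS = 0.93

Resolving the block weight along and normal to the plane and applying the Mohr–Coulomb strength on the joint:
N' = W cosα = 695·cos34.0° = 576.2 kN/m
Driving force T = W sinα = 695·sin34.0° = 388.6 kN/m
Resisting force R = c·L + N'·tanφ = 0·13.5 + 576.2·tan32.0° = 0.0 + 360.0 = 360.0 kN/m
FS = R / T = 360.0 / 388.6 = 0.926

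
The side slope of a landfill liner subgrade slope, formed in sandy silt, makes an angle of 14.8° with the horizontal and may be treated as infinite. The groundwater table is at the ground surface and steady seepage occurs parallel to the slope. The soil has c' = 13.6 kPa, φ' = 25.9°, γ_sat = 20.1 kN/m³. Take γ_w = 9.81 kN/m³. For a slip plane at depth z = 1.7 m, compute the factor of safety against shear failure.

FS = 2.55

With seepage parallel to the slope and the water table at the surface, the effective normal stress on the slip plane uses the buoyant unit weight γ' = γ_sat − γ_w while the driving shear stress uses γ_sat:
FS = [c' + γ' z cos²β tanφ'] / [γ_sat z sinβ cosβ]
γ' = 20.1 − 9.81 = 10.29 kN/m³
Numerator = 13.6 + 10.29·1.7·cos²14.8°·tan25.9° = 13.6 + 10.29·1.7·0.9347·0.4856 = 21.540 kPa
Denominator = 20.1·1.7·sin14.8°·cos14.8° = 20.1·1.7·0.2554·0.9668 = 8.439 kPa
FS = 21.540 / 8.439 = 2.552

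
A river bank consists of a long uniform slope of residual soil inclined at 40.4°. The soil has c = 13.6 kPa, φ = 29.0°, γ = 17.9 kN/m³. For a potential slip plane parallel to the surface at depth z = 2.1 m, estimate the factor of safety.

FS = 1.38

For an infinite slope with a slip plane parallel to the surface (no pore pressure): FS = [c + γz cos²β tanφ] / [γz sinβ cosβ].
γz = 17.9·2.1 = 37.59 kN/m²
Numerator = 13.6 + 37.59·cos²40.4°·tan29.0° = 13.6 + 37.59·0.5799·0.5543 = 25.684 kPa
Denominator = 37.59·sin40.4°·cos40.4° = 37.59·0.6481·0.7615 = 18.553 kPa
FS = 25.684 / 18.553 = 1.384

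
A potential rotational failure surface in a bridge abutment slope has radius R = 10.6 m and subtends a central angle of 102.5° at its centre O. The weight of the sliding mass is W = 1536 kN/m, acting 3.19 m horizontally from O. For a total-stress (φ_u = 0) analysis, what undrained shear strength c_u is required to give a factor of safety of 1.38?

FS = c_u·L_a·R / (W·d), so c_u = FS·W·d / (L_a·R).
Arc length L_a = R·θ = 10.6·(102.5°·π/180) = 10.6·1.7890 = 18.96 m
c_u = 1.38·1536·3.19 / (18.96·10.6) = 6761.8 / 201.01 = 33.64 kPa

c_u = 33.6 kPa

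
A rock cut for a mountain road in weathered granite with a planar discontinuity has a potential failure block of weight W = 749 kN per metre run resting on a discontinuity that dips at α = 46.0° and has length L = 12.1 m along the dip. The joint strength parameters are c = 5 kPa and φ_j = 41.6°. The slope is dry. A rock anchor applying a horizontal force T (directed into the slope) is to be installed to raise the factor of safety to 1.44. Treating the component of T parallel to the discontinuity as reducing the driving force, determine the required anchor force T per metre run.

T = 155 kN/m

Resolving forces along and normal to the sliding plane, with the horizontal anchor force T adding T·sinα to the effective normal force and T·cosα acting up the plane against the driving force:
FS = [cL + (W cosα + T sinα) tanφ_j] / [W sinα − T cosα]
Without the anchor: N' = 520.3 kN/m, driving T_d = 538.8 kN/m, resisting R = 5·12.1 + 520.3·tan41.6° = 522.4 kN/m, FS = 0.97.
Setting FS = 1.44 and solving for T:
1.44·(538.8 − T cos46.0°) = 522.4 + T sin46.0°·tan41.6°
T·(sin46.0°·tan41.6° + 1.44·cos46.0°) = 1.44·538.8 − 522.4
T·(0.7193·0.8878 + 1.44·0.6947) = 775.9 − 522.4 = 253.4
T·1.6390 = 253.4
T = 154.6 kN/m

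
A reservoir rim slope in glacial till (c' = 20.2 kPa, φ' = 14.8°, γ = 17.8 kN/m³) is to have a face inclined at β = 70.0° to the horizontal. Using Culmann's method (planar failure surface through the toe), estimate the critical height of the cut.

Culmann's analysis gives the critical failure plane at α_cr = (β + φ')/2 = (70.0 + 14.8)/2 = 42.4°, and the critical height
H_c = (4c'/γ) · sinβ cosφ' / [1 − cos(β − φ')]
    = (4·20.2/17.8) · sin70.0°·cos14.8° / [1 − cos(55.2°)]
    = 4.539 · 0.9397·0.9668 / [1 − 0.5707]
    = 4.539 · 0.9085 / 0.4293
    = 9.61 m

H_c = 9.61 m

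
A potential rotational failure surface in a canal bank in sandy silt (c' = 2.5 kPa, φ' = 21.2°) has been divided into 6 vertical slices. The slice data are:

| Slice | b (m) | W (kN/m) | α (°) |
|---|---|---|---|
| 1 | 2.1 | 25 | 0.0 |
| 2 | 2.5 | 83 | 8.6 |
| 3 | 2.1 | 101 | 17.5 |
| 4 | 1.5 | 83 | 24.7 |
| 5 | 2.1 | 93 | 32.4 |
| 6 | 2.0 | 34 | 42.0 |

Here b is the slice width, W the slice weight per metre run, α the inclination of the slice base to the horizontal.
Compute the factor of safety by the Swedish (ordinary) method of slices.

FS = 1.22

Ordinary method of slices: FS = Σ[c'·Δl_i + (W_i cosα_i)·tanφ'] / Σ W_i sinα_i, with Δl_i = b_i / cosα_i.
Slice 1: Δl = 2.1/cos0.0° = 2.100 m; N'_1 = 25·cos0.0° = 25.0; c'Δl = 5.25; W sinα = 0.0
Slice 2: Δl = 2.5/cos8.6° = 2.528 m; N'_2 = 83·cos8.6° = 82.1; c'Δl = 6.32; W sinα = 12.4
Slice 3: Δl = 2.1/cos17.5° = 2.202 m; N'_3 = 101·cos17.5° = 96.3; c'Δl = 5.50; W sinα = 30.4
Slice 4: Δl = 1.5/cos24.7° = 1.651 m; N'_4 = 83·cos24.7° = 75.4; c'Δl = 4.13; W sinα = 34.7
Slice 5: Δl = 2.1/cos32.4° = 2.487 m; N'_5 = 93·cos32.4° = 78.5; c'Δl = 6.22; W sinα = 49.8
Slice 6: Δl = 2.0/cos42.0° = 2.691 m; N'_6 = 34·cos42.0° = 25.3; c'Δl = 6.73; W sinα = 22.8
Σc'Δl = 34.1 kN/m; ΣN' = 382.6 kN/m; ΣW sinα = 150.0 kN/m
Resisting = 34.1 + 382.6·tan21.2° = 34.1 + 148.4 = 182.5 kN/m
FS = 182.5 / 150.0 = 1.217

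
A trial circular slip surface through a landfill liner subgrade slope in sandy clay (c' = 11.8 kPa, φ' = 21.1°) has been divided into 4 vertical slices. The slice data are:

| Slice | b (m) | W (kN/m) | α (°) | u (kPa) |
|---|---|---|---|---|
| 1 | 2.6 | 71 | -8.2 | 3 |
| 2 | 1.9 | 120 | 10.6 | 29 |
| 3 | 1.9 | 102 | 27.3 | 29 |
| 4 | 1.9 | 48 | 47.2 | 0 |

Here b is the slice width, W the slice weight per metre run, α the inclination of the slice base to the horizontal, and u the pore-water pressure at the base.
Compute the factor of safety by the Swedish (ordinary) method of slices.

FS = 1.95

Ordinary method of slices: FS = Σ[c'·Δl_i + (W_i cosα_i − u_i·Δl_i)·tanφ'] / Σ W_i sinα_i, with Δl_i = b_i / cosα_i.
Slice 1: Δl = 2.6/cos(-8.2°) = 2.627 m; N'_1 = 71·cos(-8.2°) − 3·2.627 = 62.4; c'Δl = 31.00; W sinα = -10.1
Slice 2: Δl = 1.9/cos10.6° = 1.933 m; N'_2 = 120·cos10.6° − 29·1.933 = 61.9; c'Δl = 22.81; W sinα = 22.1
Slice 3: Δl = 1.9/cos27.3° = 2.138 m; N'_3 = 102·cos27.3° − 29·2.138 = 28.6; c'Δl = 25.23; W sinα = 46.8
Slice 4: Δl = 1.9/cos47.2° = 2.796 m; N'_4 = 48·cos47.2° − 0·2.796 = 32.6; c'Δl = 33.00; W sinα = 35.2
Σc'Δl = 112.0 kN/m; ΣN' = 185.5 kN/m; ΣW sinα = 93.9 kN/m
Resisting = 112.0 + 185.5·tan21.1° = 112.0 + 71.6 = 183.6 kN/m
FS = 183.6 / 93.9 = 1.955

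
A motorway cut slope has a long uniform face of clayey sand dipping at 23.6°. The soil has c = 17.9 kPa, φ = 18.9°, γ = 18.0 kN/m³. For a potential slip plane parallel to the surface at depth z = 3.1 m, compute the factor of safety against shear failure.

For an infinite slope with a slip plane parallel to the surface (no pore pressure): FS = [c + γz cos²β tanφ] / [γz sinβ cosβ].
γz = 18.0·3.1 = 55.80 kN/m²
Numerator = 17.9 + 55.80·cos²23.6°·tan18.9° = 17.9 + 55.80·0.8397·0.3424 = 33.943 kPa
Denominator = 55.80·sin23.6°·cos23.6° = 55.80·0.4003·0.9164 = 20.471 kPa
FS = 33.943 / 20.471 = 1.658

FS = 1.66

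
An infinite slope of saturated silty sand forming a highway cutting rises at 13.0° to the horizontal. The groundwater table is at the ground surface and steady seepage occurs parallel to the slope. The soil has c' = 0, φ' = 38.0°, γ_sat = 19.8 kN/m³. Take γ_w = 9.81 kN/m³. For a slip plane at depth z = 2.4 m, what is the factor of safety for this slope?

FS = 1.71

With seepage parallel to the slope and the water table at the surface, the effective normal stress on the slip plane uses the buoyant unit weight γ' = γ_sat − γ_w while the driving shear stress uses γ_sat:
FS = [c' + γ' z cos²β tanφ'] / [γ_sat z sinβ cosβ]
(For c' = 0 this reduces to FS = (γ'/γ_sat)·tanφ'/tanβ.)
γ' = 19.8 − 9.81 = 9.99 kN/m³
Numerator = 0.0 + 9.99·2.4·cos²13.0°·tan38.0° = 0.0 + 9.99·2.4·0.9494·0.7813 = 17.784 kPa
Denominator = 19.8·2.4·sin13.0°·cos13.0° = 19.8·2.4·0.2250·0.9744 = 10.416 kPa
FS = 17.784 / 10.416 = 1.707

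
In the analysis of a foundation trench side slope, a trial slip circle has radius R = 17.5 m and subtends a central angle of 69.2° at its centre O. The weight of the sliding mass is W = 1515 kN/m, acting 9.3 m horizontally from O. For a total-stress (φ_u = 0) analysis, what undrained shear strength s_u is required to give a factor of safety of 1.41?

s_u = 53.7 kPa

FS = s_u·L_a·R / (W·d), so s_u = FS·W·d / (L_a·R).
Arc length L_a = R·θ = 17.5·(69.2°·π/180) = 17.5·1.2078 = 21.14 m
s_u = 1.41·1515·9.3 / (21.14·17.5) = 19866.2 / 369.88 = 53.71 kPa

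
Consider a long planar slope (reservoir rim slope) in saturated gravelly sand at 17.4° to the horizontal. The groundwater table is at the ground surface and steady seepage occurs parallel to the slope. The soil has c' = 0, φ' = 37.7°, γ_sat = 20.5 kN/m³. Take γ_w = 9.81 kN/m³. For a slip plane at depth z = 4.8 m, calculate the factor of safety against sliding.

With seepage parallel to the slope and the water table at the surface, the effective normal stress on the slip plane uses the buoyant unit weight γ' = γ_sat − γ_w while the driving shear stress uses γ_sat:
FS = [c' + γ' z cos²β tanφ'] / [γ_sat z sinβ cosβ]
(For c' = 0 this reduces to FS = (γ'/γ_sat)·tanφ'/tanβ.)
γ' = 20.5 − 9.81 = 10.69 kN/m³
Numerator = 0.0 + 10.69·4.8·cos²17.4°·tan37.7° = 0.0 + 10.69·4.8·0.9106·0.7729 = 36.112 kPa
Denominator = 20.5·4.8·sin17.4°·cos17.4° = 20.5·4.8·0.2990·0.9542 = 28.079 kPa
FS = 36.112 / 28.079 = 1.286

FS = 1.29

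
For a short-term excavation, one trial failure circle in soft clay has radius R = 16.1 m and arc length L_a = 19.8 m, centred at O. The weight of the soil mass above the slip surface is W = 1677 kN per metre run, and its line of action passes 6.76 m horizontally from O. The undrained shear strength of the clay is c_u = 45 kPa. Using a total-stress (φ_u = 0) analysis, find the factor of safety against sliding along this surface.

FS = 1.27

Taking moments about the centre O, the resisting moment is provided by the undrained shear strength acting along the arc:
M_R = c_u·L_a·R = 45·19.80·16.1 = 14345.1 kN·m/m
M_D = W·d = 1677·6.76 = 11336.5 kN·m/m
FS = M_R / M_D = 14345.1 / 11336.5 = 1.265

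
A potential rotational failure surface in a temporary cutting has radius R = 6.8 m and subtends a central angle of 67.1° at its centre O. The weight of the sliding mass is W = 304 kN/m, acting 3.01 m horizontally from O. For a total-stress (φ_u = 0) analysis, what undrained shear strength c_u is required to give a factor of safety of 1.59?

c_u = 26.9 kPa

FS = c_u·L_a·R / (W·d), so c_u = FS·W·d / (L_a·R).
Arc length L_a = R·θ = 6.8·(67.1°·π/180) = 6.8·1.1711 = 7.96 m
c_u = 1.59·304·3.01 / (7.96·6.8) = 1454.9 / 54.15 = 26.87 kPa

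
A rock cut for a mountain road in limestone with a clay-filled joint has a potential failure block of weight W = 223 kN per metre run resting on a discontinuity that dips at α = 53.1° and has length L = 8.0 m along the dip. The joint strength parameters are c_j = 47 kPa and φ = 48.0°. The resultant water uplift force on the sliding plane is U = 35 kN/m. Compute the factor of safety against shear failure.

FS = 2.72

Resolving the block weight along and normal to the plane and applying the Mohr–Coulomb strength on the joint:
N' = W cosα − U = 223·cos53.1° − 35 = 98.9 kN/m
Driving force T = W sinα = 223·sin53.1° = 178.3 kN/m
Resisting force R = c_j·L + N'·tanφ = 47·8.0 + 98.9·tan48.0° = 376.0 + 109.8 = 485.8 kN/m
FS = R / T = 485.8 / 178.3 = 2.724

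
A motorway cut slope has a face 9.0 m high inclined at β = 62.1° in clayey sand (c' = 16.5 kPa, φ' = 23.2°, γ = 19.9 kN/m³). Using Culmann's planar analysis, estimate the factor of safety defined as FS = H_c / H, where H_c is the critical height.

FS = 1.35

H_c = (4c'/γ) · sinβ cosφ' / [1 − cos(β − φ')]
    = (4·16.5/19.9) · sin62.1°·cos23.2° / [1 − cos38.9°]
    = 3.317 · 0.8123 / 0.2218 = 12.15 m
FS = H_c / H = 12.15 / 9.0 = 1.350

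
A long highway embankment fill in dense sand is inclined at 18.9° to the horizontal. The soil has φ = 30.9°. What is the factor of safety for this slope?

FS = 1.75

For a dry cohesionless infinite slope the factor of safety is FS = tanφ / tanβ.
FS = tan30.9° / tan18.9° = 0.5985 / 0.3424 = 1.748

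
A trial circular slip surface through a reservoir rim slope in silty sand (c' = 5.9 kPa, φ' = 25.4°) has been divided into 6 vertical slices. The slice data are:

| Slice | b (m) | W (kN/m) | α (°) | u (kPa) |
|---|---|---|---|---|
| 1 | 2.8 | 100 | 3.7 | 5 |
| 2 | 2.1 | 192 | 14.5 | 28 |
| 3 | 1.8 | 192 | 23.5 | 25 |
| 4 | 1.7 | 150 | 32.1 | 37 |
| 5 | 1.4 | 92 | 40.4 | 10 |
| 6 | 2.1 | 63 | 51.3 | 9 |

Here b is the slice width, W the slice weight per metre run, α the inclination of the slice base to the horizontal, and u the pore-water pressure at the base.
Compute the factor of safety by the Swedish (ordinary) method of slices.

Ordinary method of slices: FS = Σ[c'·Δl_i + (W_i cosα_i − u_i·Δl_i)·tanφ'] / Σ W_i sinα_i, with Δl_i = b_i / cosα_i.
Slice 1: Δl = 2.8/cos3.7° = 2.806 m; N'_1 = 100·cos3.7° − 5·2.806 = 85.8; c'Δl = 16.55; W sinα = 6.5
Slice 2: Δl = 2.1/cos14.5° = 2.169 m; N'_2 = 192·cos14.5° − 28·2.169 = 125.1; c'Δl = 12.80; W sinα = 48.1
Slice 3: Δl = 1.8/cos23.5° = 1.963 m; N'_3 = 192·cos23.5° − 25·1.963 = 127.0; c'Δl = 11.58; W sinα = 76.6
Slice 4: Δl = 1.7/cos32.1° = 2.007 m; N'_4 = 150·cos32.1° − 37·2.007 = 52.8; c'Δl = 11.84; W sinα = 79.7
Slice 5: Δl = 1.4/cos40.4° = 1.838 m; N'_5 = 92·cos40.4° − 10·1.838 = 51.7; c'Δl = 10.85; W sinα = 59.6
Slice 6: Δl = 2.1/cos51.3° = 3.359 m; N'_6 = 63·cos51.3° − 9·3.359 = 9.2; c'Δl = 19.82; W sinα = 49.2
Σc'Δl = 83.4 kN/m; ΣN' = 451.6 kN/m; ΣW sinα = 319.6 kN/m
Resisting = 83.4 + 451.6·tan25.4° = 83.4 + 214.4 = 297.9 kN/m
FS = 297.9 / 319.6 = 0.932

FS = 0.93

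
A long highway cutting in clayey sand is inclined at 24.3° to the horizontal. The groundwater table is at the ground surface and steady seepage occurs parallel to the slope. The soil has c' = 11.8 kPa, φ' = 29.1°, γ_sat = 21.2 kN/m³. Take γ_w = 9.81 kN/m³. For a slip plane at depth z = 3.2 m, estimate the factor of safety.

FS = 1.13

With seepage parallel to the slope and the water table at the surface, the effective normal stress on the slip plane uses the buoyant unit weight γ' = γ_sat − γ_w while the driving shear stress uses γ_sat:
FS = [c' + γ' z cos²β tanφ'] / [γ_sat z sinβ cosβ]
γ' = 21.2 − 9.81 = 11.39 kN/m³
Numerator = 11.8 + 11.39·3.2·cos²24.3°·tan29.1° = 11.8 + 11.39·3.2·0.8307·0.5566 = 28.651 kPa
Denominator = 21.2·3.2·sin24.3°·cos24.3° = 21.2·3.2·0.4115·0.9114 = 25.444 kPa
FS = 28.651 / 25.444 = 1.126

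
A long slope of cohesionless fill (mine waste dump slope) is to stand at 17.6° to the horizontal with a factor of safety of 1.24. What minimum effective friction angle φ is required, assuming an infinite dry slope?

FS = tanφ/tanβ ⇒ tanφ = FS · tanβ = 1.24 · tan17.6° = 0.3934
φ = arctan(0.3934) = 21.47°

φ = 21.5°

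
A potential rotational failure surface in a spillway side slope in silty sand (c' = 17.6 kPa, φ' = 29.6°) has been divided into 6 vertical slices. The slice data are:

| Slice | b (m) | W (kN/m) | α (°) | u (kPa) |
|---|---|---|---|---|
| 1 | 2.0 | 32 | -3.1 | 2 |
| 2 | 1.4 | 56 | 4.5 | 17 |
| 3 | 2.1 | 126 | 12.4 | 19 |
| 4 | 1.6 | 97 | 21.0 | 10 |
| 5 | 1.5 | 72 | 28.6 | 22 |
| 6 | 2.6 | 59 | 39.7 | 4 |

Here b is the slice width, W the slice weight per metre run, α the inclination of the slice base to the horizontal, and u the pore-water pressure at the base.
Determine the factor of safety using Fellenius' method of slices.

FS = 2.73

Ordinary method of slices: FS = Σ[c'·Δl_i + (W_i cosα_i − u_i·Δl_i)·tanφ'] / Σ W_i sinα_i, with Δl_i = b_i / cosα_i.
Slice 1: Δl = 2.0/cos(-3.1°) = 2.003 m; N'_1 = 32·cos(-3.1°) − 2·2.003 = 27.9; c'Δl = 35.25; W sinα = -1.7
Slice 2: Δl = 1.4/cos4.5° = 1.404 m; N'_2 = 56·cos4.5° − 17·1.404 = 32.0; c'Δl = 24.72; W sinα = 4.4
Slice 3: Δl = 2.1/cos12.4° = 2.150 m; N'_3 = 126·cos12.4° − 19·2.150 = 82.2; c'Δl = 37.84; W sinα = 27.1
Slice 4: Δl = 1.6/cos21.0° = 1.714 m; N'_4 = 97·cos21.0° − 10·1.714 = 73.4; c'Δl = 30.16; W sinα = 34.8
Slice 5: Δl = 1.5/cos28.6° = 1.708 m; N'_5 = 72·cos28.6° − 22·1.708 = 25.6; c'Δl = 30.07; W sinα = 34.5
Slice 6: Δl = 2.6/cos39.7° = 3.379 m; N'_6 = 59·cos39.7° − 4·3.379 = 31.9; c'Δl = 59.47; W sinα = 37.7
Σc'Δl = 217.5 kN/m; ΣN' = 273.0 kN/m; ΣW sinα = 136.6 kN/m
Resisting = 217.5 + 273.0·tan29.6° = 217.5 + 155.1 = 372.6 kN/m
FS = 372.6 / 136.6 = 2.727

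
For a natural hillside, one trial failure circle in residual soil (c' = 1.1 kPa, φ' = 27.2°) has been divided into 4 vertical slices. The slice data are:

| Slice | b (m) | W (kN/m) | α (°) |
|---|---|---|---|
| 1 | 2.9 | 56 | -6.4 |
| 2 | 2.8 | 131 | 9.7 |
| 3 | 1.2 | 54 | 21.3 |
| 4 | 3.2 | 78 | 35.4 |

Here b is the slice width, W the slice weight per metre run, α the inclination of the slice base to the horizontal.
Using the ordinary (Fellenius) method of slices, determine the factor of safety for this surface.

Ordinary method of slices: FS = Σ[c'·Δl_i + (W_i cosα_i)·tanφ'] / Σ W_i sinα_i, with Δl_i = b_i / cosα_i.
Slice 1: Δl = 2.9/cos(-6.4°) = 2.918 m; N'_1 = 56·cos(-6.4°) = 55.7; c'Δl = 3.21; W sinα = -6.2
Slice 2: Δl = 2.8/cos9.7° = 2.841 m; N'_2 = 131·cos9.7° = 129.1; c'Δl = 3.12; W sinα = 22.1
Slice 3: Δl = 1.2/cos21.3° = 1.288 m; N'_3 = 54·cos21.3° = 50.3; c'Δl = 1.42; W sinα = 19.6
Slice 4: Δl = 3.2/cos35.4° = 3.926 m; N'_4 = 78·cos35.4° = 63.6; c'Δl = 4.32; W sinα = 45.2
Σc'Δl = 12.1 kN/m; ΣN' = 298.7 kN/m; ΣW sinα = 80.6 kN/m
Resisting = 12.1 + 298.7·tan27.2° = 12.1 + 153.5 = 165.6 kN/m
FS = 165.6 / 80.6 = 2.053

FS = 2.05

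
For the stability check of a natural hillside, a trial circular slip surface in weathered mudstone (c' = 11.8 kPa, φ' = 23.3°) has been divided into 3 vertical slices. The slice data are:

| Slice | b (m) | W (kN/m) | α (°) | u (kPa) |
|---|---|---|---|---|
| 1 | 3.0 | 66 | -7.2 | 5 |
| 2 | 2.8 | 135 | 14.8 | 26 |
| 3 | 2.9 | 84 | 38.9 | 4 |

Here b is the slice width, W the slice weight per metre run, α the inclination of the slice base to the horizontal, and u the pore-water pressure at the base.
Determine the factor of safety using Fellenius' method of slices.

FS = 2.29

Ordinary method of slices: FS = Σ[c'·Δl_i + (W_i cosα_i − u_i·Δl_i)·tanφ'] / Σ W_i sinα_i, with Δl_i = b_i / cosα_i.
Slice 1: Δl = 3.0/cos(-7.2°) = 3.024 m; N'_1 = 66·cos(-7.2°) − 5·3.024 = 50.4; c'Δl = 35.68; W sinα = -8.3
Slice 2: Δl = 2.8/cos14.8° = 2.896 m; N'_2 = 135·cos14.8° − 26·2.896 = 55.2; c'Δl = 34.17; W sinα = 34.5
Slice 3: Δl = 2.9/cos38.9° = 3.726 m; N'_3 = 84·cos38.9° − 4·3.726 = 50.5; c'Δl = 43.97; W sinα = 52.7
Σc'Δl = 113.8 kN/m; ΣN' = 156.1 kN/m; ΣW sinα = 79.0 kN/m
Resisting = 113.8 + 156.1·tan23.3° = 113.8 + 67.2 = 181.0 kN/m
FS = 181.0 / 79.0 = 2.293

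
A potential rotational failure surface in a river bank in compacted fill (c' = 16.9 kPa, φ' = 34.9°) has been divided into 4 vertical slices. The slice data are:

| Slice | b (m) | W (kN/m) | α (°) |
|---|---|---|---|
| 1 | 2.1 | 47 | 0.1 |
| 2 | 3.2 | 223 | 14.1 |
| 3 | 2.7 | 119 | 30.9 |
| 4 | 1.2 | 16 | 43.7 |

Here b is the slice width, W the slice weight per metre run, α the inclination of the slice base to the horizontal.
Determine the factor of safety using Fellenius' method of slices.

Ordinary method of slices: FS = Σ[c'·Δl_i + (W_i cosα_i)·tanφ'] / Σ W_i sinα_i, with Δl_i = b_i / cosα_i.
Slice 1: Δl = 2.1/cos0.1° = 2.100 m; N'_1 = 47·cos0.1° = 47.0; c'Δl = 35.49; W sinα = 0.1
Slice 2: Δl = 3.2/cos14.1° = 3.299 m; N'_2 = 223·cos14.1° = 216.3; c'Δl = 55.76; W sinα = 54.3
Slice 3: Δl = 2.7/cos30.9° = 3.147 m; N'_3 = 119·cos30.9° = 102.1; c'Δl = 53.18; W sinα = 61.1
Slice 4: Δl = 1.2/cos43.7° = 1.660 m; N'_4 = 16·cos43.7° = 11.6; c'Δl = 28.05; W sinα = 11.1
Σc'Δl = 172.5 kN/m; ΣN' = 377.0 kN/m; ΣW sinα = 126.6 kN/m
Resisting = 172.5 + 377.0·tan34.9° = 172.5 + 263.0 = 435.4 kN/m
FS = 435.4 / 126.6 = 3.440

FS = 3.44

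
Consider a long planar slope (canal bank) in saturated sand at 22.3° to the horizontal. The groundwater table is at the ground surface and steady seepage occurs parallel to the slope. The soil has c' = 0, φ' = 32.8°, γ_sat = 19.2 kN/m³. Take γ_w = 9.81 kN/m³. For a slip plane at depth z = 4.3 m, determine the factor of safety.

With seepage parallel to the slope and the water table at the surface, the effective normal stress on the slip plane uses the buoyant unit weight γ' = γ_sat − γ_w while the driving shear stress uses γ_sat:
FS = [c' + γ' z cos²β tanφ'] / [γ_sat z sinβ cosβ]
(For c' = 0 this reduces to FS = (γ'/γ_sat)·tanφ'/tanβ.)
γ' = 19.2 − 9.81 = 9.39 kN/m³
Numerator = 0.0 + 9.39·4.3·cos²22.3°·tan32.8° = 0.0 + 9.39·4.3·0.8560·0.6445 = 22.274 kPa
Denominator = 19.2·4.3·sin22.3°·cos22.3° = 19.2·4.3·0.3795·0.9252 = 28.985 kPa
FS = 22.274 / 28.985 = 0.768

FS = 0.77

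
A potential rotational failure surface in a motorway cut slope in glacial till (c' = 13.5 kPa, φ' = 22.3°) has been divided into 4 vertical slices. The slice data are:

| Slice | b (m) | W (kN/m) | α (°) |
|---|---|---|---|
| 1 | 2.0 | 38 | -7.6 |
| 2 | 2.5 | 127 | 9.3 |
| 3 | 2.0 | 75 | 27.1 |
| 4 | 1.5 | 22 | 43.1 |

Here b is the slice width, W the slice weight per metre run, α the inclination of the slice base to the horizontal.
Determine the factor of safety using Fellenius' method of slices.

FS = 3.41

Ordinary method of slices: FS = Σ[c'·Δl_i + (W_i cosα_i)·tanφ'] / Σ W_i sinα_i, with Δl_i = b_i / cosα_i.
Slice 1: Δl = 2.0/cos(-7.6°) = 2.018 m; N'_1 = 38·cos(-7.6°) = 37.7; c'Δl = 27.24; W sinα = -5.0
Slice 2: Δl = 2.5/cos9.3° = 2.533 m; N'_2 = 127·cos9.3° = 125.3; c'Δl = 34.20; W sinα = 20.5
Slice 3: Δl = 2.0/cos27.1° = 2.247 m; N'_3 = 75·cos27.1° = 66.8; c'Δl = 30.33; W sinα = 34.2
Slice 4: Δl = 1.5/cos43.1° = 2.054 m; N'_4 = 22·cos43.1° = 16.1; c'Δl = 27.73; W sinα = 15.0
Σc'Δl = 119.5 kN/m; ΣN' = 245.8 kN/m; ΣW sinα = 64.7 kN/m
Resisting = 119.5 + 245.8·tan22.3° = 119.5 + 100.8 = 220.3 kN/m
FS = 220.3 / 64.7 = 3.406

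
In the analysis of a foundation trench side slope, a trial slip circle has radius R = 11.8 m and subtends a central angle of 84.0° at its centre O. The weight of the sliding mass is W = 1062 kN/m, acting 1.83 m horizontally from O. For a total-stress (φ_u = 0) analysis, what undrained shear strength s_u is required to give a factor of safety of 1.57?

s_u = 14.9 kPa

FS = s_u·L_a·R / (W·d), so s_u = FS·W·d / (L_a·R).
Arc length L_a = R·θ = 11.8·(84.0°·π/180) = 11.8·1.4661 = 17.30 m
s_u = 1.57·1062·1.83 / (17.30·11.8) = 3051.2 / 204.14 = 14.95 kPa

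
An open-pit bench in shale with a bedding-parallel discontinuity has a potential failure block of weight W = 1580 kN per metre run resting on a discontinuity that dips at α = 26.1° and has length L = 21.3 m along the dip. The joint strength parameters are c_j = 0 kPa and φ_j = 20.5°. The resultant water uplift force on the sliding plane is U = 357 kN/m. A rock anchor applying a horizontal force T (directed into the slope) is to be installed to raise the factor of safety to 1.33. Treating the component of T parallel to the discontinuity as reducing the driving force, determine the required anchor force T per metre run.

Resolving forces along and normal to the sliding plane, with the horizontal anchor force T adding T·sinα to the effective normal force and T·cosα acting up the plane against the driving force:
FS = [c_jL + (W cosα − U + T sinα) tanφ_j] / [W sinα − T cosα]
Without the anchor: N' = 1061.9 kN/m, driving T_d = 695.1 kN/m, resisting R = 0·21.3 + 1061.9·tan20.5° = 397.0 kN/m, FS = 0.57.
Setting FS = 1.33 and solving for T:
1.33·(695.1 − T cos26.1°) = 397.0 + T sin26.1°·tan20.5°
T·(sin26.1°·tan20.5° + 1.33·cos26.1°) = 1.33·695.1 − 397.0
T·(0.4399·0.3739 + 1.33·0.8980) = 924.5 − 397.0 = 527.5
T·1.3589 = 527.5
T = 388.2 kN/m

T = 388 kN/m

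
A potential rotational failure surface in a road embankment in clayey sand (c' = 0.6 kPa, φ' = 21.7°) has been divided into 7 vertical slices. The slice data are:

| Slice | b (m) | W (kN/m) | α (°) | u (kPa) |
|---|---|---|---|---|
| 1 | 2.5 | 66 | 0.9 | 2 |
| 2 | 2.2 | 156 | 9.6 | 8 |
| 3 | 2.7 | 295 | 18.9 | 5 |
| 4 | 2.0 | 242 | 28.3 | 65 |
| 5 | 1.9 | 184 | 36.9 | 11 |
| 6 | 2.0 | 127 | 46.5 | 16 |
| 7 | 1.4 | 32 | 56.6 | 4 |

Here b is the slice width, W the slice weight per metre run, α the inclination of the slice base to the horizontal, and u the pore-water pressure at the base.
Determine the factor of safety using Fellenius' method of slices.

Ordinary method of slices: FS = Σ[c'·Δl_i + (W_i cosα_i − u_i·Δl_i)·tanφ'] / Σ W_i sinα_i, with Δl_i = b_i / cosα_i.
Slice 1: Δl = 2.5/cos0.9° = 2.500 m; N'_1 = 66·cos0.9° − 2·2.500 = 61.0; c'Δl = 1.50; W sinα = 1.0
Slice 2: Δl = 2.2/cos9.6° = 2.231 m; N'_2 = 156·cos9.6° − 8·2.231 = 136.0; c'Δl = 1.34; W sinα = 26.0
Slice 3: Δl = 2.7/cos18.9° = 2.854 m; N'_3 = 295·cos18.9° − 5·2.854 = 264.8; c'Δl = 1.71; W sinα = 95.6
Slice 4: Δl = 2.0/cos28.3° = 2.271 m; N'_4 = 242·cos28.3° − 65·2.271 = 65.4; c'Δl = 1.36; W sinα = 114.7
Slice 5: Δl = 1.9/cos36.9° = 2.376 m; N'_5 = 184·cos36.9° − 11·2.376 = 121.0; c'Δl = 1.43; W sinα = 110.5
Slice 6: Δl = 2.0/cos46.5° = 2.905 m; N'_6 = 127·cos46.5° − 16·2.905 = 40.9; c'Δl = 1.74; W sinα = 92.1
Slice 7: Δl = 1.4/cos56.6° = 2.543 m; N'_7 = 32·cos56.6° − 4·2.543 = 7.4; c'Δl = 1.53; W sinα = 26.7
Σc'Δl = 10.6 kN/m; ΣN' = 696.6 kN/m; ΣW sinα = 466.7 kN/m
Resisting = 10.6 + 696.6·tan21.7° = 10.6 + 277.2 = 287.8 kN/m
FS = 287.8 / 466.7 = 0.617

FS = 0.62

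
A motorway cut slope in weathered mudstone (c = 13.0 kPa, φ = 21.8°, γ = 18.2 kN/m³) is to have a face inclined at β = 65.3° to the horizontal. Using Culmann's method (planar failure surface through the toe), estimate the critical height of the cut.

Culmann's analysis gives the critical failure plane at α_cr = (β + φ)/2 = (65.3 + 21.8)/2 = 43.5°, and the critical height
H_c = (4c/γ) · sinβ cosφ / [1 − cos(β − φ)]
    = (4·13.0/18.2) · sin65.3°·cos21.8° / [1 − cos(43.5°)]
    = 2.857 · 0.9085·0.9285 / [1 − 0.7254]
    = 2.857 · 0.8435 / 0.2746
    = 8.78 m

H_c = 8.78 m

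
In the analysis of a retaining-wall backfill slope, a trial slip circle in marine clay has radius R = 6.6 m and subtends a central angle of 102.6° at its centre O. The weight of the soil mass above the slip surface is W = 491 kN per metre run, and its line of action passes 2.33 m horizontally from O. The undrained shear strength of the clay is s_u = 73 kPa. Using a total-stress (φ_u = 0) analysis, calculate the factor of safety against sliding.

FS = 4.98

Taking moments about the centre O, the resisting moment is provided by the undrained shear strength acting along the arc:
Arc length L_a = R·θ = 6.6·(102.6°·π/180) = 6.6·1.7907 = 11.82 m
M_R = s_u·L_a·R = 73·11.82·6.6 = 5694.2 kN·m/m
M_D = W·d = 491·2.33 = 1144.0 kN·m/m
FS = M_R / M_D = 5694.2 / 1144.0 = 4.977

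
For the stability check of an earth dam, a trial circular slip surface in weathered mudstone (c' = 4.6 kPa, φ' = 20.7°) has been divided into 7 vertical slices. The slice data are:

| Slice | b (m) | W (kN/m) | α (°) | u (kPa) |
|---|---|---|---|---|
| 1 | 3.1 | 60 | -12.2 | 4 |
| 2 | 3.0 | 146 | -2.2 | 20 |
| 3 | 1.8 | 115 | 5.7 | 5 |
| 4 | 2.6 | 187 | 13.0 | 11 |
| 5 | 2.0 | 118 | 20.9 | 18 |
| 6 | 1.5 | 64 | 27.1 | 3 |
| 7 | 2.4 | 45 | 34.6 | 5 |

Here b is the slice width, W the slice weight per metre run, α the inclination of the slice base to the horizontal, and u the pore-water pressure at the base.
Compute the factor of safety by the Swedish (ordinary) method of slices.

FS = 2.14

Ordinary method of slices: FS = Σ[c'·Δl_i + (W_i cosα_i − u_i·Δl_i)·tanφ'] / Σ W_i sinα_i, with Δl_i = b_i / cosα_i.
Slice 1: Δl = 3.1/cos(-12.2°) = 3.172 m; N'_1 = 60·cos(-12.2°) − 4·3.172 = 46.0; c'Δl = 14.59; W sinα = -12.7
Slice 2: Δl = 3.0/cos(-2.2°) = 3.002 m; N'_2 = 146·cos(-2.2°) − 20·3.002 = 85.8; c'Δl = 13.81; W sinα = -5.6
Slice 3: Δl = 1.8/cos5.7° = 1.809 m; N'_3 = 115·cos5.7° − 5·1.809 = 105.4; c'Δl = 8.32; W sinα = 11.4
Slice 4: Δl = 2.6/cos13.0° = 2.668 m; N'_4 = 187·cos13.0° − 11·2.668 = 152.9; c'Δl = 12.27; W sinα = 42.1
Slice 5: Δl = 2.0/cos20.9° = 2.141 m; N'_5 = 118·cos20.9° − 18·2.141 = 71.7; c'Δl = 9.85; W sinα = 42.1
Slice 6: Δl = 1.5/cos27.1° = 1.685 m; N'_6 = 64·cos27.1° − 3·1.685 = 51.9; c'Δl = 7.75; W sinα = 29.2
Slice 7: Δl = 2.4/cos34.6° = 2.916 m; N'_7 = 45·cos34.6° − 5·2.916 = 22.5; c'Δl = 13.41; W sinα = 25.6
Σc'Δl = 80.0 kN/m; ΣN' = 536.1 kN/m; ΣW sinα = 132.0 kN/m
Resisting = 80.0 + 536.1·tan20.7° = 80.0 + 202.6 = 282.6 kN/m
FS = 282.6 / 132.0 = 2.141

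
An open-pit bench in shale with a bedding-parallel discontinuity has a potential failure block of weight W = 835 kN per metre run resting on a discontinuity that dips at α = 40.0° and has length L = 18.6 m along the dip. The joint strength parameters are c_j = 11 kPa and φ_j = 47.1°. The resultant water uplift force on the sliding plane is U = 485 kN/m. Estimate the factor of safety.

Resolving the block weight along and normal to the plane and applying the Mohr–Coulomb strength on the joint:
N' = W cosα − U = 835·cos40.0° − 485 = 154.6 kN/m
Driving force T = W sinα = 835·sin40.0° = 536.7 kN/m
Resisting force R = c_j·L + N'·tanφ_j = 11·18.6 + 154.6·tan47.1° = 204.6 + 166.4 = 371.0 kN/m
FS = R / T = 371.0 / 536.7 = 0.691

FS = 0.69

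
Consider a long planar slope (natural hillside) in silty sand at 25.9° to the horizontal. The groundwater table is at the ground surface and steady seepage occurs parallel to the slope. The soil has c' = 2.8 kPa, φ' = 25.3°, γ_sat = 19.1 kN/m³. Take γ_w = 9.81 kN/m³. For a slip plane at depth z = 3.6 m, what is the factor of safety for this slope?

With seepage parallel to the slope and the water table at the surface, the effective normal stress on the slip plane uses the buoyant unit weight γ' = γ_sat − γ_w while the driving shear stress uses γ_sat:
FS = [c' + γ' z cos²β tanφ'] / [γ_sat z sinβ cosβ]
γ' = 19.1 − 9.81 = 9.29 kN/m³
Numerator = 2.8 + 9.29·3.6·cos²25.9°·tan25.3° = 2.8 + 9.29·3.6·0.8092·0.4727 = 15.593 kPa
Denominator = 19.1·3.6·sin25.9°·cos25.9° = 19.1·3.6·0.4368·0.8996 = 27.018 kPa
FS = 15.593 / 27.018 = 0.577

FS = 0.58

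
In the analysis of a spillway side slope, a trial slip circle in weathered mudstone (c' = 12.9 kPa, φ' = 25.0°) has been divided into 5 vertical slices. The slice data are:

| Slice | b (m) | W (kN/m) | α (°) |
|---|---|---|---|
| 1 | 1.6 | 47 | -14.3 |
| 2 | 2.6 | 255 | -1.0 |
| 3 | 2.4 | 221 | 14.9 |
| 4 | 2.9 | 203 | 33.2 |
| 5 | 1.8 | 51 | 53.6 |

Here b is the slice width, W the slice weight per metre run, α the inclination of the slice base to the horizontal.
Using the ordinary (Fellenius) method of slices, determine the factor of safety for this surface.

FS = 2.61

Ordinary method of slices: FS = Σ[c'·Δl_i + (W_i cosα_i)·tanφ'] / Σ W_i sinα_i, with Δl_i = b_i / cosα_i.
Slice 1: Δl = 1.6/cos(-14.3°) = 1.651 m; N'_1 = 47·cos(-14.3°) = 45.5; c'Δl = 21.30; W sinα = -11.6
Slice 2: Δl = 2.6/cos(-1.0°) = 2.600 m; N'_2 = 255·cos(-1.0°) = 255.0; c'Δl = 33.55; W sinα = -4.5
Slice 3: Δl = 2.4/cos14.9° = 2.484 m; N'_3 = 221·cos14.9° = 213.6; c'Δl = 32.04; W sinα = 56.8
Slice 4: Δl = 2.9/cos33.2° = 3.466 m; N'_4 = 203·cos33.2° = 169.9; c'Δl = 44.71; W sinα = 111.2
Slice 5: Δl = 1.8/cos53.6° = 3.033 m; N'_5 = 51·cos53.6° = 30.3; c'Δl = 39.13; W sinα = 41.0
Σc'Δl = 170.7 kN/m; ΣN' = 714.2 kN/m; ΣW sinα = 193.0 kN/m
Resisting = 170.7 + 714.2·tan25.0° = 170.7 + 333.0 = 503.8 kN/m
FS = 503.8 / 193.0 = 2.611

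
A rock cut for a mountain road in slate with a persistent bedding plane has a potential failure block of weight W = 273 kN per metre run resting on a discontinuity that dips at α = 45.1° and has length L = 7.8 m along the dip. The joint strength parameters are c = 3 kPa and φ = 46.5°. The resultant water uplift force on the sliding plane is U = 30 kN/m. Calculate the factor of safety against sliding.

Resolving the block weight along and normal to the plane and applying the Mohr–Coulomb strength on the joint:
N' = W cosα − U = 273·cos45.1° − 30 = 162.7 kN/m
Driving force T = W sinα = 273·sin45.1° = 193.4 kN/m
Resisting force R = c·L + N'·tanφ = 3·7.8 + 162.7·tan46.5° = 23.4 + 171.5 = 194.9 kN/m
FS = R / T = 194.9 / 193.4 = 1.008

FS = 1.01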